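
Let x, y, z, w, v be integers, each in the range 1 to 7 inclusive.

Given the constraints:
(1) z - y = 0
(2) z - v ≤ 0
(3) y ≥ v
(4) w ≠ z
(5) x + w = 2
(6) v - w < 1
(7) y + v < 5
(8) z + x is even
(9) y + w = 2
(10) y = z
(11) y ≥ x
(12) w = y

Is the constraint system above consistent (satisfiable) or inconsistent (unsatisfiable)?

Unsatisfiable

From constraints 10 and 12, w = y = z, so w = z. But constraint 4 says w ≠ z. Contradiction.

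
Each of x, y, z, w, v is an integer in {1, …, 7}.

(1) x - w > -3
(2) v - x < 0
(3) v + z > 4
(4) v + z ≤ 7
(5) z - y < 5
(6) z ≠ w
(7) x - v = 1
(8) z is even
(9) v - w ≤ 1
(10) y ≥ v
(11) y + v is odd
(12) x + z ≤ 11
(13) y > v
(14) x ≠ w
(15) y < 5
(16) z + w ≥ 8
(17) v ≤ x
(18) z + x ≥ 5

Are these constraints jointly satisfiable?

The assignment x = 2, y = 2, z = 6, w = 3, v = 1 works:
  constraint 1 holds since x - w = -1.
  constraint 2 holds since v - x = -1.
The rest check out directly.

Satisfiable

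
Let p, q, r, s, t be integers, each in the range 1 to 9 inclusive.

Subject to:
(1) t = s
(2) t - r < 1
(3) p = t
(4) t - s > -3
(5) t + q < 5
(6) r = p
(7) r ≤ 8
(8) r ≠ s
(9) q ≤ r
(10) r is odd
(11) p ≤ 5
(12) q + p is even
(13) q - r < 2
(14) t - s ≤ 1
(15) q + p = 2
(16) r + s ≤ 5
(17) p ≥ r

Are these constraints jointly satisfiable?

From constraints 1, 3, and 6, r = p = t = s, so r = s. But constraint 8 says r ≠ s. Contradiction.

Unsatisfiable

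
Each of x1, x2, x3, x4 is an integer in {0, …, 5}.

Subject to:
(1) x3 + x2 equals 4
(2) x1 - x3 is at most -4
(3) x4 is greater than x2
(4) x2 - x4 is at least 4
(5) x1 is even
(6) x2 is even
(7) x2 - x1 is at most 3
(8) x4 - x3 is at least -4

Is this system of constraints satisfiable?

Constraints 2, 4, 7, and 8 give x4 − x3 ≥ -4, x3 − x1 ≥ 4, x1 − x2 ≥ -3, x2 − x4 ≥ 4.
Adding all 4 inequalities: the left sides telescope to 0, and the right sides sum to (-4) + 4 + (-3) + 4 = 1. So 0 ≥ 1, which is false.

Unsatisfiable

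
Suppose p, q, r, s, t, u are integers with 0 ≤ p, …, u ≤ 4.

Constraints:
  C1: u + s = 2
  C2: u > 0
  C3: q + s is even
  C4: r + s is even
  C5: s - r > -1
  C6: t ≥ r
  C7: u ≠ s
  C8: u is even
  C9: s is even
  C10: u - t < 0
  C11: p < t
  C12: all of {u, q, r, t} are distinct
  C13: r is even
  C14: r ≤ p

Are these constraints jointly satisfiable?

Setting (p, q, r, s, t, u) = (2, 4, 0, 0, 3, 2) satisfies everything: constraint 1: u + s = 2; constraint 5: s - r = 0; constraint 10: u - t = -1, and the others follow.

Satisfiable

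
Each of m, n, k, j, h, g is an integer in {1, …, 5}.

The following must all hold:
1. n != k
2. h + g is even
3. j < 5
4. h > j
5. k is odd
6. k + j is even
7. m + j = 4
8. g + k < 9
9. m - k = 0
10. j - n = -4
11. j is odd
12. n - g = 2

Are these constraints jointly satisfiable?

Take m = 3, n = 5, k = 3, j = 1, h = 3, g = 3. Then constraint 7: m + j = 4; constraint 8: g + k = 6, and every other listed constraint is also met.

Satisfiable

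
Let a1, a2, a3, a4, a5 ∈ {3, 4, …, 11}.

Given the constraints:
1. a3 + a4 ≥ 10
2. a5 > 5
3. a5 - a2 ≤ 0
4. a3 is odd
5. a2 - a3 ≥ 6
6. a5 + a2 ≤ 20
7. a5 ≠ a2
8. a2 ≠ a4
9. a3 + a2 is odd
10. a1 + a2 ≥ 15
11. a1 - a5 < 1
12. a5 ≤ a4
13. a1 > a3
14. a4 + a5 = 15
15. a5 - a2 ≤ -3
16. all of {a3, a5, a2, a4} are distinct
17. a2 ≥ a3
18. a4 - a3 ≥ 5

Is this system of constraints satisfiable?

The assignment a1 = 7, a2 = 10, a3 = 3, a4 = 8, a5 = 7 works:
  constraint 1 holds since a3 + a4 = 11.
  constraint 3 holds since a5 - a2 = -3.
  constraint 5 holds since a2 - a3 = 7.
The rest check out directly.

Satisfiable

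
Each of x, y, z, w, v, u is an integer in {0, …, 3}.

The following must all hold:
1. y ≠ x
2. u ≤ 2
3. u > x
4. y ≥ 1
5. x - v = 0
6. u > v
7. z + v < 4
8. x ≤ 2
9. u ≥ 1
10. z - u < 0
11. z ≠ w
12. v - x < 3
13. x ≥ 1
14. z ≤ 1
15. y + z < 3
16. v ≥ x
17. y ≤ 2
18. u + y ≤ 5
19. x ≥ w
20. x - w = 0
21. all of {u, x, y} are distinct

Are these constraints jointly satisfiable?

Unsatisfiable

Constraints 2, 4, 8, 9, 13, and 17 confine each of u, x, y to the 2 values {1, 2}.
Constraint 21 requires all 3 of them to be distinct, but only 2 values are available — impossible by the pigeonhole principle.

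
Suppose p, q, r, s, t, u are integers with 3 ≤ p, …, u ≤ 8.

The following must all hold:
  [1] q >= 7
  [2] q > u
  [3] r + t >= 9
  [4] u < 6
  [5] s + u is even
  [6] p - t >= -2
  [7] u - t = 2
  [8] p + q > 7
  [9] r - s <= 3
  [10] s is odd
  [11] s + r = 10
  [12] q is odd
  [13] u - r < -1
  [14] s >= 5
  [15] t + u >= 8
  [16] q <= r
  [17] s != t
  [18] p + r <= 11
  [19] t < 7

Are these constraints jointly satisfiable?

Unsatisfiable

From constraint 14: s ≥ 5. From constraints 1 and 16: r ≥ q ≥ 7. Hence s + r ≥ 12. But constraint 11 requires s + r = 10, and 10 < 12. Contradiction.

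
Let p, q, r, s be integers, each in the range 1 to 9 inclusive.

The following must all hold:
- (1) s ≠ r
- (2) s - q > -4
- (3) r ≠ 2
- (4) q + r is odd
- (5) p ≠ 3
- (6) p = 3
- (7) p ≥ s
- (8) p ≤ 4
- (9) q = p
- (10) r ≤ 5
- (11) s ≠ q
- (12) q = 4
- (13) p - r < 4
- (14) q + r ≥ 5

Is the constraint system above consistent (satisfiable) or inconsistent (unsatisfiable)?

Unsatisfiable

Constraint 12 fixes q = 4 and constraint 6 fixes p = 3, but constraint 9 requires q = p. Since 4 ≠ 3, contradiction.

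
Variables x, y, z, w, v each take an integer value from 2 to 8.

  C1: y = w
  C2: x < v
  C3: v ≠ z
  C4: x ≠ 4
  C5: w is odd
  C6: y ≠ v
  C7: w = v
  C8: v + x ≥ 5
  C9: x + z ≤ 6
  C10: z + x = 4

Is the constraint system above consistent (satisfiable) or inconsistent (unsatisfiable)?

Unsatisfiable

From constraints 1 and 7, y = w = v, so y = v. But constraint 6 says y ≠ v. Contradiction.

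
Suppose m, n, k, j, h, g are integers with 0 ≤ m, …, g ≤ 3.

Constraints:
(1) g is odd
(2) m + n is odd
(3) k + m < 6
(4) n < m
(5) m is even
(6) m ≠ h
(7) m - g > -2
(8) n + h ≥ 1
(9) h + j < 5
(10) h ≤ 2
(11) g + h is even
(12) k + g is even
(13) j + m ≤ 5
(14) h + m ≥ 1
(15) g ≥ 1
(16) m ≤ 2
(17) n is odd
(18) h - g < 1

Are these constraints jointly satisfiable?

Satisfiable

Take m = 2, n = 1, k = 1, j = 2, h = 1, g = 1. Then constraint 3: k + m = 3; constraint 7: m - g = 1, and every other listed constraint is also met.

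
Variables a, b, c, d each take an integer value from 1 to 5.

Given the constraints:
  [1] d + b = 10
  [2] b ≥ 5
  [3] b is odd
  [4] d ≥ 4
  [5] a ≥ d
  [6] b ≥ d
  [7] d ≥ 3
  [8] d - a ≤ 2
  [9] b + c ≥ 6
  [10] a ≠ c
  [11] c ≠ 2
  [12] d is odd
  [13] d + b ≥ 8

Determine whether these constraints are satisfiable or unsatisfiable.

Satisfiable

Take a = 5, b = 5, c = 4, d = 5. Then constraint 1: d + b = 10; constraint 8: d - a = 0; constraint 9: b + c = 9, and every other listed constraint is also met.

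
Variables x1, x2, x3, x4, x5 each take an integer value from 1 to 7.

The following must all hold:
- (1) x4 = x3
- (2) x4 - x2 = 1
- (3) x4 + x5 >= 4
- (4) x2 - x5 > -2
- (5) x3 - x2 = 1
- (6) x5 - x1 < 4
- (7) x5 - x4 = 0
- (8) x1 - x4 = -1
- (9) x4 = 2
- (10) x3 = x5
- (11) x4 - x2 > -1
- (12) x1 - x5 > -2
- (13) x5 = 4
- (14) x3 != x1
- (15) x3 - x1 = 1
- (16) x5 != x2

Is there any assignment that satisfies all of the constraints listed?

Unsatisfiable

Constraint 9 fixes x4 = 2 and constraint 13 fixes x5 = 4. Constraints 1 and 10 give x4 = x3 = x5, so x4 = x5. But 2 ≠ 4 — contradiction.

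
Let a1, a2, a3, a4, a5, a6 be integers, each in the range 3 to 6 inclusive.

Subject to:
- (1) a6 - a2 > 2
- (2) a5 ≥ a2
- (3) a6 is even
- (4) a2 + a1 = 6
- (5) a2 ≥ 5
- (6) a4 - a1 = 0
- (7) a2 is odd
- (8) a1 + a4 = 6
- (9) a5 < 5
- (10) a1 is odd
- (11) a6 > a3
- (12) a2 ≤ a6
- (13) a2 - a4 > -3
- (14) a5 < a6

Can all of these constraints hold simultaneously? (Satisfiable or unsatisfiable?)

From constraints 2 and 5: a5 ≥ a2 and a2 ≥ 5, so a5 ≥ 5. From constraint 9: a5 ≤ 4. But 4 < 5, so no value of a5 works.

Unsatisfiable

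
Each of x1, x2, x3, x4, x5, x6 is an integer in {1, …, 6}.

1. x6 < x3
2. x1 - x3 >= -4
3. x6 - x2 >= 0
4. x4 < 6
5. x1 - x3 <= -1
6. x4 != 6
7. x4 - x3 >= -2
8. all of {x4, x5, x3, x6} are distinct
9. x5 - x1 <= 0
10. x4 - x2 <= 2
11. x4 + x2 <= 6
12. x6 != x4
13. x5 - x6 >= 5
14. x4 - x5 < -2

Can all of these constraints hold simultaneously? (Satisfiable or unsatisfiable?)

Constraints 3, 5, 7, 9, 10, and 13 give x6 − x2 ≥ 0, x2 − x4 ≥ -2, x4 − x3 ≥ -2, x3 − x1 ≥ 1, x1 − x5 ≥ 0, x5 − x6 ≥ 5.
Adding all 6 inequalities: the left sides telescope to 0, and the right sides sum to 0 + (-2) + (-2) + 1 + 0 + 5 = 2. So 0 ≥ 2, which is false.

Unsatisfiable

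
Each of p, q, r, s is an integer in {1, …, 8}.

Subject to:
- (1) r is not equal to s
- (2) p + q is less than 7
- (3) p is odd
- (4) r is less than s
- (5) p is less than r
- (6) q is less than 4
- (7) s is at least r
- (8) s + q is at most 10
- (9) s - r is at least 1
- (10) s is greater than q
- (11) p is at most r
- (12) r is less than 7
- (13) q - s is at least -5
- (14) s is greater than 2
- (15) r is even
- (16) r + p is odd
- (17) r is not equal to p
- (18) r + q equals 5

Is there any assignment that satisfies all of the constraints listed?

The assignment p = 1, q = 3, r = 2, s = 6 works:
  constraint 2 holds since p + q = 4.
  constraint 8 holds since s + q = 9.
The rest check out directly.

Satisfiable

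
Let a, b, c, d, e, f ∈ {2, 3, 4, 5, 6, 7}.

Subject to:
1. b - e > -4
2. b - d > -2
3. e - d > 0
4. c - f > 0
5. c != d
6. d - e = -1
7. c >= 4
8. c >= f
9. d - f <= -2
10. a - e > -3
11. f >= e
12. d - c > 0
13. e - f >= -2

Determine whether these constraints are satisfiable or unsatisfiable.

Unsatisfiable

Constraints 3, 4, 11, and 12 give e ≤ f, f < c, c < d, d < e. Chaining: e ≤ f < c < d < e, which forces e < e — impossible.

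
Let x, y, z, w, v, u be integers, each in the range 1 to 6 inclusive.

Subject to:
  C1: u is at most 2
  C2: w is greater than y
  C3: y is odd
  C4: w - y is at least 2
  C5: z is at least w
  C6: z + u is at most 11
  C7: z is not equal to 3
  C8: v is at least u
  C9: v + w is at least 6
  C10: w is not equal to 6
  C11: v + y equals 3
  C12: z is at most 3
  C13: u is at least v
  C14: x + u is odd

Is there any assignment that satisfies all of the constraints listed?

Unsatisfiable

From constraints 1 and 13: v ≤ u ≤ 2. From constraints 5 and 12: w ≤ z ≤ 3. Hence v + w ≤ 5. But constraint 9 requires v + w ≥ 6, and 6 > 5. Contradiction.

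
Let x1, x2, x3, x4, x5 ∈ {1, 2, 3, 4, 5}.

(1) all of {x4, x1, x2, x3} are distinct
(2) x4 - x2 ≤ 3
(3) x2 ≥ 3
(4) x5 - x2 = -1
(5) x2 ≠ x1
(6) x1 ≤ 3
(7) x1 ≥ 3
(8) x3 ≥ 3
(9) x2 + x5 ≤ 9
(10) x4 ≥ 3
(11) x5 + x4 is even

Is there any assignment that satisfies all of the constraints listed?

Unsatisfiable

Constraints 3, 7, 8, and 10 confine each of x4, x1, x2, x3 to the 3 values {3, …, 5} (the domain already gives each ≤ 5).
Constraint 1 requires all 4 of them to be distinct, but only 3 values are available — impossible by the pigeonhole principle.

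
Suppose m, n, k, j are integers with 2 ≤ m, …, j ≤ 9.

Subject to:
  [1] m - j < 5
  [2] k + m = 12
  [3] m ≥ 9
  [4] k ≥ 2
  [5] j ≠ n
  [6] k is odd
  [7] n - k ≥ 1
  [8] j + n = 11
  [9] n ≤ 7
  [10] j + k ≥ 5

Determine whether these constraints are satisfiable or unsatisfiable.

Try m = 9, n = 6, k = 3, j = 5.
Check constraint 1: m - j = 4; constraint 2: k + m = 12; constraint 7: n - k = 3. The remaining constraints are straightforward to verify.

Satisfiable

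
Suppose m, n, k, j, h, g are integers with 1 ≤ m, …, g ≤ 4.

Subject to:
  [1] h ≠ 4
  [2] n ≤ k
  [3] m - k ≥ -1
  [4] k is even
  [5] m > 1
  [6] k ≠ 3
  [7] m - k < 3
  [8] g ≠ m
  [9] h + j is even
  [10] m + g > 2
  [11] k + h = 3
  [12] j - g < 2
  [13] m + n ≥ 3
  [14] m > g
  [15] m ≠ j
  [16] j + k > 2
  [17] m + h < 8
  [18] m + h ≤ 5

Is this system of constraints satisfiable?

Satisfiable

Try m = 4, n = 2, k = 2, j = 1, h = 1, g = 1.
Check constraint 3: m - k = 2; constraint 7: m - k = 2; constraint 10: m + g = 5. The remaining constraints are straightforward to verify.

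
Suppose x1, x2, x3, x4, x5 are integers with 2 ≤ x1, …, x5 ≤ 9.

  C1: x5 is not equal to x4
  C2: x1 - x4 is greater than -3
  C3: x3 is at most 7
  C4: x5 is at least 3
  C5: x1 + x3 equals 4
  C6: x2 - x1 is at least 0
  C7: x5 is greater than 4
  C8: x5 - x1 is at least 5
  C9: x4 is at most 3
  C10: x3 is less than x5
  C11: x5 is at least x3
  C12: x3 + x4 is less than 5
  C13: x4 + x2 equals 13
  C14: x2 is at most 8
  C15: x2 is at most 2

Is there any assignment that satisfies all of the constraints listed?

From constraint 9: x4 ≤ 3. From constraint 14: x2 ≤ 8. Hence x4 + x2 ≤ 11. But constraint 13 requires x4 + x2 = 13, and 13 > 11. Contradiction.

Unsatisfiable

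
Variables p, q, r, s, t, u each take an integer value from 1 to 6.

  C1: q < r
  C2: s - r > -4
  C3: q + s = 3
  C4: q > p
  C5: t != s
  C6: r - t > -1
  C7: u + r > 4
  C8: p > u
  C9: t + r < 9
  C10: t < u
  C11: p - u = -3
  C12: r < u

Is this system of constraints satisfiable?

Constraints 1, 4, 8, and 12 give r < u, u < p, p < q, q < r. Chaining: r < u < p < q < r, which forces r < r — impossible.

Unsatisfiable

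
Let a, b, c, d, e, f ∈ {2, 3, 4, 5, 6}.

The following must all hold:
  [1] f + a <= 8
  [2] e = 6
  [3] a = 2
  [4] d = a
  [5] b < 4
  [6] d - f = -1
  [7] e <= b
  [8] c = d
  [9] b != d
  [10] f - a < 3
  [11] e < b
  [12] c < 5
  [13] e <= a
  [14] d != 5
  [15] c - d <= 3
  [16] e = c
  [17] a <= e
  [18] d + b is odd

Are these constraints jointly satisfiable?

Constraint 2 fixes e = 6 and constraint 3 fixes a = 2. Constraints 4, 8, and 16 give e = c = d = a, so e = a. But 6 ≠ 2 — contradiction.

Unsatisfiable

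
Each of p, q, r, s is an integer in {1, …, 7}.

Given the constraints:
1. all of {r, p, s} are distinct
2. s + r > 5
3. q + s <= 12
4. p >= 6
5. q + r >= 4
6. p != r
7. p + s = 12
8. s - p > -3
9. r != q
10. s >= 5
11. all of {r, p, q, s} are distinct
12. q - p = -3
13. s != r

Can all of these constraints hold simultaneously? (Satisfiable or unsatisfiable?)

Try p = 7, q = 4, r = 1, s = 5.
Check constraint 2: s + r = 6; constraint 3: q + s = 9. The remaining constraints are straightforward to verify.

Satisfiable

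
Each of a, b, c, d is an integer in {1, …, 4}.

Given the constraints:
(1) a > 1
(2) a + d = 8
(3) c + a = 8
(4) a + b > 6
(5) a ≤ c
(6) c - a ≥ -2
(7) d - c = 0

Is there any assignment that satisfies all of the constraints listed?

Take a = 4, b = 4, c = 4, d = 4. Then constraint 2: a + d = 8; constraint 3: c + a = 8, and every other listed constraint is also met.

Satisfiable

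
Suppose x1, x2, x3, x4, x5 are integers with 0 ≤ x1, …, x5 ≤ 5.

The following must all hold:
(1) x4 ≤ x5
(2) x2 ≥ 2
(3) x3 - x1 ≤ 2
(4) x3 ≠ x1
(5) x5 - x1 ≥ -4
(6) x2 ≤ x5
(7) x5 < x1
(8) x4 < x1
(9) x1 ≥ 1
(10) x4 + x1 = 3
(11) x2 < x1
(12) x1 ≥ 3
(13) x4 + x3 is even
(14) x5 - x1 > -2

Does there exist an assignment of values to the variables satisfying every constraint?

Satisfiable

Try x1 = 3, x2 = 2, x3 = 4, x4 = 0, x5 = 2.
Check constraint 3: x3 - x1 = 1; constraint 5: x5 - x1 = -1. The remaining constraints are straightforward to verify.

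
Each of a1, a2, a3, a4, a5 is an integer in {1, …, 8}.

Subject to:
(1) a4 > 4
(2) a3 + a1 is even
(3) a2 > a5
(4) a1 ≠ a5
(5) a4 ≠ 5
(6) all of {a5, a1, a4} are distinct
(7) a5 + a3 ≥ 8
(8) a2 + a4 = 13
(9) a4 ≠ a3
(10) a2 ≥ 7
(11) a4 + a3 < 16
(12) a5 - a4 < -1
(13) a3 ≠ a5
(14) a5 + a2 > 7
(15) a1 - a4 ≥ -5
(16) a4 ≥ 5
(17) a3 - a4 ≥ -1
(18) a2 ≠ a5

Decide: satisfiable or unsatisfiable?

Take a1 = 4, a2 = 7, a3 = 8, a4 = 6, a5 = 3. Then constraint 7: a5 + a3 = 11; constraint 8: a2 + a4 = 13; constraint 11: a4 + a3 = 14, and every other listed constraint is also met.

Satisfiable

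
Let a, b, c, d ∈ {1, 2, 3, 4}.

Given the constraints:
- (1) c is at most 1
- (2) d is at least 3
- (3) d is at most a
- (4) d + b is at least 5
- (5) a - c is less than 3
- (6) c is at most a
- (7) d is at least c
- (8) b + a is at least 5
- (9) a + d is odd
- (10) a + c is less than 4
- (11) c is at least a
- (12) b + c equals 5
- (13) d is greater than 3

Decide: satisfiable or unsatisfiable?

From constraints 2 and 3: a ≥ d and d ≥ 3, so a ≥ 3. From constraints 1 and 11: a ≤ c and c ≤ 1, so a ≤ 1. But 1 < 3, so no value of a works.

Unsatisfiable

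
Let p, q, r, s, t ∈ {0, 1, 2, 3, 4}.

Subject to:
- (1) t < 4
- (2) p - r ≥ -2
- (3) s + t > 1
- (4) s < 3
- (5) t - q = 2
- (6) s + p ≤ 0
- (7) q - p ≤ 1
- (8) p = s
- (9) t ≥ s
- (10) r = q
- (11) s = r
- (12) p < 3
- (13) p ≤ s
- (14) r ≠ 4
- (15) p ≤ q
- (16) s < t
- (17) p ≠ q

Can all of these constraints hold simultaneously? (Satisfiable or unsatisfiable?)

From constraints 8, 10, and 11, p = s = r = q, so p = q. But constraint 17 says p ≠ q. Contradiction.

Unsatisfiable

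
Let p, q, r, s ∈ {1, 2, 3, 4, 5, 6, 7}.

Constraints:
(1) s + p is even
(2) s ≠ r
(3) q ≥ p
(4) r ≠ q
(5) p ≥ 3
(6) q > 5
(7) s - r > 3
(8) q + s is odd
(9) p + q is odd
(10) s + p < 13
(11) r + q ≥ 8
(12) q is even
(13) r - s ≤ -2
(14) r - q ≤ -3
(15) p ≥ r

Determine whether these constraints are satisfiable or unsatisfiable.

Satisfiable

The assignment p = 3, q = 6, r = 2, s = 7 works:
  constraint 7 holds since s - r = 5.
  constraint 10 holds since s + p = 10.
The rest check out directly.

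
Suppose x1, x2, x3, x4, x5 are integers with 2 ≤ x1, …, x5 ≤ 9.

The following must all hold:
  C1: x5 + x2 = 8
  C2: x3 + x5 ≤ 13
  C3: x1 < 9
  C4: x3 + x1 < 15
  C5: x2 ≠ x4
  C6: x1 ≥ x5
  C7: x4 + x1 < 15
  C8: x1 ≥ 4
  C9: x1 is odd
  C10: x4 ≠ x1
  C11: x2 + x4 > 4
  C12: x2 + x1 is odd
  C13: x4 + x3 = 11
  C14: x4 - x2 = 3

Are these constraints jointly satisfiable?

Take x1 = 7, x2 = 2, x3 = 6, x4 = 5, x5 = 6. Then constraint 1: x5 + x2 = 8; constraint 2: x3 + x5 = 12; constraint 4: x3 + x1 = 13, and every other listed constraint is also met.

Satisfiable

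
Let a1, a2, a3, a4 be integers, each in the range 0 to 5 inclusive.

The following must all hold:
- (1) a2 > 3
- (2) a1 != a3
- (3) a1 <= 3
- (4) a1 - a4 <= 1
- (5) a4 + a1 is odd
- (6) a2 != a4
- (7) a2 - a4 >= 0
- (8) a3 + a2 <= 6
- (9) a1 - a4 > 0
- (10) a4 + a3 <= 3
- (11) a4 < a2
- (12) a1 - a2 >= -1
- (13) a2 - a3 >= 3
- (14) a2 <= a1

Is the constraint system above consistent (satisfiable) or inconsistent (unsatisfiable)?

From constraint 1: a2 ≥ 4. From constraints 3 and 14: a2 ≤ a1 and a1 ≤ 3, so a2 ≤ 3. But 3 < 4, so no value of a2 works.

Unsatisfiable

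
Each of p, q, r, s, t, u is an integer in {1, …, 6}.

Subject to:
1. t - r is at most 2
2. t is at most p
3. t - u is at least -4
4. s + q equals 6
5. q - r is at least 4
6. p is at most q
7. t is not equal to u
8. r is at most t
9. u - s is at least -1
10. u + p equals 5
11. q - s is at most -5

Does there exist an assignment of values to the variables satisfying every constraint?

Unsatisfiable

Constraints 1, 3, 5, 9, and 11 give q − r ≥ 4, r − t ≥ -2, t − u ≥ -4, u − s ≥ -1, s − q ≥ 5.
Adding all 5 inequalities: the left sides telescope to 0, and the right sides sum to 4 + (-2) + (-4) + (-1) + 5 = 2. So 0 ≥ 2, which is false.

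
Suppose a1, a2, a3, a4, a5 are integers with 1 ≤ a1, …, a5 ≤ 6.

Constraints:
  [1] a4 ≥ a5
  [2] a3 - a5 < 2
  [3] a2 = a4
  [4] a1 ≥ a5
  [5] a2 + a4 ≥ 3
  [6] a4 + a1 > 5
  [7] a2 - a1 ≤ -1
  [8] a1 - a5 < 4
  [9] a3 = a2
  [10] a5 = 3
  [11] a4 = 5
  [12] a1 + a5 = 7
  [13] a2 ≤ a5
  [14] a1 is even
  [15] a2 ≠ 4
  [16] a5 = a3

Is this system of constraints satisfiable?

Constraint 10 fixes a5 = 3 and constraint 11 fixes a4 = 5. Constraints 3, 9, and 16 give a5 = a3 = a2 = a4, so a5 = a4. But 3 ≠ 5 — contradiction.

Unsatisfiable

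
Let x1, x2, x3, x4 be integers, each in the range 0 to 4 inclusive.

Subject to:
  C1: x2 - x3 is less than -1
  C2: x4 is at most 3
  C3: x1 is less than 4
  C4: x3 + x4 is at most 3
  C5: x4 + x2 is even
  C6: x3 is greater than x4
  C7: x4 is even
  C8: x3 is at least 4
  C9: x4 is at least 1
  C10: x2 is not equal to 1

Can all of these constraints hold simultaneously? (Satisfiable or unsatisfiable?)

From constraint 8: x3 ≥ 4. From constraint 9: x4 ≥ 1. Hence x3 + x4 ≥ 5. But constraint 4 requires x3 + x4 ≤ 3, and 3 < 5. Contradiction.

Unsatisfiable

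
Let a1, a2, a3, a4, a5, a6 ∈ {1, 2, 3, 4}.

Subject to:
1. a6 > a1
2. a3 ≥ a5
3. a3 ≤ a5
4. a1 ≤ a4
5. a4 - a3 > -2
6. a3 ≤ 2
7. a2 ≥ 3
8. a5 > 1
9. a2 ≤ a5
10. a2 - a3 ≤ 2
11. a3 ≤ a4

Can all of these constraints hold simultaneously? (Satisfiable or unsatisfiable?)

Unsatisfiable

From constraints 7 and 9: a5 ≥ a2 and a2 ≥ 3, so a5 ≥ 3. From constraints 2 and 6: a5 ≤ a3 and a3 ≤ 2, so a5 ≤ 2. But 2 < 3, so no value of a5 works.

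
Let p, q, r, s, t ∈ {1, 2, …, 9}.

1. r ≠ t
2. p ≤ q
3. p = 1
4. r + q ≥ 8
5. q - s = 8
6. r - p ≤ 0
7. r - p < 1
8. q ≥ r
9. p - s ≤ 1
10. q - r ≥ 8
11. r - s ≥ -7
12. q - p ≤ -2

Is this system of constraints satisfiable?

Constraints 9, 10, 11, and 12 give r − s ≥ -7, s − p ≥ -1, p − q ≥ 2, q − r ≥ 8.
Adding all 4 inequalities: the left sides telescope to 0, and the right sides sum to (-7) + (-1) + 2 + 8 = 2. So 0 ≥ 2, which is false.

Unsatisfiable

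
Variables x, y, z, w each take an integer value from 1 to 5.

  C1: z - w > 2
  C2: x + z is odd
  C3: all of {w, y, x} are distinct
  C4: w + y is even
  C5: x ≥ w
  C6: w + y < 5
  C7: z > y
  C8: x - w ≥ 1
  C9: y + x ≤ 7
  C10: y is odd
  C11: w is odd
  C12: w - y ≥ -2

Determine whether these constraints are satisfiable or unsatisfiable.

Satisfiable

Try x = 2, y = 3, z = 5, w = 1.
Check constraint 1: z - w = 4; constraint 6: w + y = 4. The remaining constraints are straightforward to verify.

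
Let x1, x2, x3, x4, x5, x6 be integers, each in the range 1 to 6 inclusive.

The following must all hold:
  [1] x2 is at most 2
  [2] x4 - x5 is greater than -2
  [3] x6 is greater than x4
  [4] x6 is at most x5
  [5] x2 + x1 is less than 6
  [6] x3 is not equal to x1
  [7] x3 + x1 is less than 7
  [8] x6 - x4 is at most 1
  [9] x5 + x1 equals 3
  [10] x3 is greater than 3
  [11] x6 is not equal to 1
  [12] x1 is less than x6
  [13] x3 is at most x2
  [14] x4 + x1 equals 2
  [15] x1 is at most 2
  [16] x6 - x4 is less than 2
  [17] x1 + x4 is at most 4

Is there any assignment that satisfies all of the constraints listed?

Unsatisfiable

From constraint 10: x3 ≥ 4. From constraints 1 and 13: x3 ≤ x2 and x2 ≤ 2, so x3 ≤ 2. But 2 < 4, so no value of x3 works.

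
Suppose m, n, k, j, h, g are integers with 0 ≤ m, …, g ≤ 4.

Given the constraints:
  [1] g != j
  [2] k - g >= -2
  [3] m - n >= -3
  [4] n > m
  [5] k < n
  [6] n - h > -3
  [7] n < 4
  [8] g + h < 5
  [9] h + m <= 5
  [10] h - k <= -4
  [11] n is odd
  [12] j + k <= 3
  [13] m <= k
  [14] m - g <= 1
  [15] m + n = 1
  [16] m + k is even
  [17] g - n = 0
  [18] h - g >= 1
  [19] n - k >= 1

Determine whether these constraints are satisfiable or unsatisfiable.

Constraints 3, 10, 14, 18, and 19 give h − g ≥ 1, g − m ≥ -1, m − n ≥ -3, n − k ≥ 1, k − h ≥ 4.
Adding all 5 inequalities: the left sides telescope to 0, and the right sides sum to 1 + (-1) + (-3) + 1 + 4 = 2. So 0 ≥ 2, which is false.

Unsatisfiable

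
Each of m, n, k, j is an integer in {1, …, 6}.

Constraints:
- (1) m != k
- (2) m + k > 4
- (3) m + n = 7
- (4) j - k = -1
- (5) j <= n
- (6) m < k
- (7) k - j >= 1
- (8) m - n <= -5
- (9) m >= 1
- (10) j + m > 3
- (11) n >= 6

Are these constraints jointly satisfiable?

Satisfiable

Setting (m, n, k, j) = (1, 6, 6, 5) satisfies everything: constraint 2: m + k = 7; constraint 3: m + n = 7; constraint 4: j - k = -1, and the others follow.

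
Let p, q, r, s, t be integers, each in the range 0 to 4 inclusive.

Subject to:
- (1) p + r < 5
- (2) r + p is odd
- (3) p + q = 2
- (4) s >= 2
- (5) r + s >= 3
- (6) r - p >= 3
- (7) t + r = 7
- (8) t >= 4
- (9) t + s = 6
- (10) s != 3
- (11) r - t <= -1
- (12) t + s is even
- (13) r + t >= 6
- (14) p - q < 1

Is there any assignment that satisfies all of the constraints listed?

Satisfiable

One satisfying assignment is p = 0, q = 2, r = 3, s = 2, t = 4.
For the less obvious constraints — constraint 1: p + r = 3; constraint 3: p + q = 2; constraint 5: r + s = 5 — and the others hold by inspection.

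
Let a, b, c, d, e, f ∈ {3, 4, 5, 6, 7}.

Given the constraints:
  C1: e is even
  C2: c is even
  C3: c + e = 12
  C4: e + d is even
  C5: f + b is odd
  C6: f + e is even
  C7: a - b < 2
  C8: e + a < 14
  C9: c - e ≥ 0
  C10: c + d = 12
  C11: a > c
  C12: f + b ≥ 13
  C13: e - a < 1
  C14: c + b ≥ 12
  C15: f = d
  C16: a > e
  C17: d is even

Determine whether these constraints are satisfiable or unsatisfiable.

Satisfiable

The assignment a = 7, b = 7, c = 6, d = 6, e = 6, f = 6 works:
  constraint 3 holds since c + e = 12.
  constraint 7 holds since a - b = 0.
The rest check out directly.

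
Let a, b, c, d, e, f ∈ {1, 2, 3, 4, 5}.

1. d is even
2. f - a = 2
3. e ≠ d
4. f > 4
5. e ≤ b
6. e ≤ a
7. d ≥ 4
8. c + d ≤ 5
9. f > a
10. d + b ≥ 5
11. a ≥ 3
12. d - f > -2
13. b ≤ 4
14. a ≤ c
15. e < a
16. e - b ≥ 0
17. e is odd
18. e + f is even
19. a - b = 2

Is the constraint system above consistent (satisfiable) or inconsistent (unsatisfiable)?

From constraints 11 and 14: c ≥ a ≥ 3. From constraint 7: d ≥ 4. Hence c + d ≥ 7. But constraint 8 requires c + d ≤ 5, and 5 < 7. Contradiction.

Unsatisfiable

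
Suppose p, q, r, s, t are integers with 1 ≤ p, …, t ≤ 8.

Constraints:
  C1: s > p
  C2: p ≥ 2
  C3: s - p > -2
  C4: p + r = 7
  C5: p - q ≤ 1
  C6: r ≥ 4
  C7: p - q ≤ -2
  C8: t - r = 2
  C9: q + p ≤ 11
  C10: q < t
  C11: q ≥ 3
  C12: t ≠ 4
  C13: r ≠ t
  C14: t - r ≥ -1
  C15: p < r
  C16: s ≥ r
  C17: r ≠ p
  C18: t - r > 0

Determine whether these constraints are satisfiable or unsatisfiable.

One satisfying assignment is p = 3, q = 5, r = 4, s = 4, t = 6.
For the less obvious constraints — constraint 3: s - p = 1; constraint 4: p + r = 7 — and the others hold by inspection.

Satisfiable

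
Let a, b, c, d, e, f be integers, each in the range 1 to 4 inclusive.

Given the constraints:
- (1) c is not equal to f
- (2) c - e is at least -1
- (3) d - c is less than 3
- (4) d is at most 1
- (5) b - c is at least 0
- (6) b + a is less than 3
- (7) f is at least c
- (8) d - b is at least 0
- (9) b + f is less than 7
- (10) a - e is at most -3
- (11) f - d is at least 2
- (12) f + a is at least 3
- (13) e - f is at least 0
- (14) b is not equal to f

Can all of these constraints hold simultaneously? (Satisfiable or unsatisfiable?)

Unsatisfiable

Constraints 2, 5, 8, 11, and 13 give d − b ≥ 0, b − c ≥ 0, c − e ≥ -1, e − f ≥ 0, f − d ≥ 2.
Adding all 5 inequalities: the left sides telescope to 0, and the right sides sum to 0 + 0 + (-1) + 0 + 2 = 1. So 0 ≥ 1, which is false.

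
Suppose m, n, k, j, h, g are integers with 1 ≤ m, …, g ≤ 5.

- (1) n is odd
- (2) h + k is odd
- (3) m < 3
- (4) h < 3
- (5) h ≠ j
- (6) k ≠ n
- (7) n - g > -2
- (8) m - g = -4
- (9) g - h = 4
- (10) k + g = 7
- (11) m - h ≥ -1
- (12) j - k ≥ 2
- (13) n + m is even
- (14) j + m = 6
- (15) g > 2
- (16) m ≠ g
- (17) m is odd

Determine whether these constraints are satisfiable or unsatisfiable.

Try m = 1, n = 5, k = 2, j = 5, h = 1, g = 5.
Check constraint 7: n - g = 0; constraint 8: m - g = -4; constraint 9: g - h = 4. The remaining constraints are straightforward to verify.

Satisfiable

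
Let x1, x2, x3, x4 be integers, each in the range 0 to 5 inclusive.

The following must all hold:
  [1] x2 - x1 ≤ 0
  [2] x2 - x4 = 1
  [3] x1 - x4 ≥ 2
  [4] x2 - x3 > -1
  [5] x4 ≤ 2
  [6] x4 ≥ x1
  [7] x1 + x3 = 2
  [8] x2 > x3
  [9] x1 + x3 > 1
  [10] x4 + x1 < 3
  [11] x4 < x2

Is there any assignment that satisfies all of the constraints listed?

Constraints 1, 6, and 11 give x1 ≤ x4, x4 < x2, x2 ≤ x1. Chaining: x1 ≤ x4 < x2 ≤ x1, which forces x1 < x1 — impossible.

Unsatisfiable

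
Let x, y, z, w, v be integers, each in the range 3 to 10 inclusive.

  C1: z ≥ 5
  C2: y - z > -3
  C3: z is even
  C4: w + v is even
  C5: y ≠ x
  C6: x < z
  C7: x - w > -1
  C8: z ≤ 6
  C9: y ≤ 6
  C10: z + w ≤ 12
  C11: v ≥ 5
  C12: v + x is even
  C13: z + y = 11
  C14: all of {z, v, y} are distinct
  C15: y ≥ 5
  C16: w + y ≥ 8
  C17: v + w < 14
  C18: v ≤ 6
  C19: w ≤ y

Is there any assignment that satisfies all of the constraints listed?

Constraints 1, 8, 9, 11, 15, and 18 confine each of z, v, y to the 2 values {5, 6}.
Constraint 14 requires all 3 of them to be distinct, but only 2 values are available — impossible by the pigeonhole principle.

Unsatisfiable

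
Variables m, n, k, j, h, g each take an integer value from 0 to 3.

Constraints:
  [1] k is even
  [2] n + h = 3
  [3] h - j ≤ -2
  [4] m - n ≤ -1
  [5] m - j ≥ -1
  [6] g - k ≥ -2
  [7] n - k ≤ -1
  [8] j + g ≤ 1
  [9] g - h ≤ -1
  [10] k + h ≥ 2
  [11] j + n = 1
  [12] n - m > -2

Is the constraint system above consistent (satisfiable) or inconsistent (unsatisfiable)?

Constraints 3, 4, 5, 6, 7, and 9 give j − h ≥ 2, h − g ≥ 1, g − k ≥ -2, k − n ≥ 1, n − m ≥ 1, m − j ≥ -1.
Adding all 6 inequalities: the left sides telescope to 0, and the right sides sum to 2 + 1 + (-2) + 1 + 1 + (-1) = 2. So 0 ≥ 2, which is false.

Unsatisfiable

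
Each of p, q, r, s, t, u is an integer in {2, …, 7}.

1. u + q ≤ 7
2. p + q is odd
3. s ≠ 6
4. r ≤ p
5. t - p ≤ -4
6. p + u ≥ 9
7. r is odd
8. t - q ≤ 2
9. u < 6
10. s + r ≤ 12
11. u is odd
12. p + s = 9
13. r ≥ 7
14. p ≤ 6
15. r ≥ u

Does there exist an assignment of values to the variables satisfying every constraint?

From constraint 13: r ≥ 7. From constraints 4 and 14: r ≤ p and p ≤ 6, so r ≤ 6. But 6 < 7, so no value of r works.

Unsatisfiable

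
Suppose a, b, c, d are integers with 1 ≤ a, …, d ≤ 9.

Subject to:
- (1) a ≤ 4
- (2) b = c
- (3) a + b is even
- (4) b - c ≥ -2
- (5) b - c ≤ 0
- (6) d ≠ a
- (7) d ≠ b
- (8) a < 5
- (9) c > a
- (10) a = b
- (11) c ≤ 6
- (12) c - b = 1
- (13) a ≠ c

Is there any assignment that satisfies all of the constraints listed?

Unsatisfiable

From constraints 2 and 10, a = b = c, so a = c. But constraint 13 says a ≠ c. Contradiction.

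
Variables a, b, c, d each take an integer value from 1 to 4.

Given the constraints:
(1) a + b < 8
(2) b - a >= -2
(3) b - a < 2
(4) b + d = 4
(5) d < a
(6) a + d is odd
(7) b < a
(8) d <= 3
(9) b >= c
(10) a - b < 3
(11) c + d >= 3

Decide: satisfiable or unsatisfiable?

One satisfying assignment is a = 4, b = 3, c = 2, d = 1.
For the less obvious constraints — constraint 1: a + b = 7; constraint 2: b - a = -1 — and the others hold by inspection.

Satisfiable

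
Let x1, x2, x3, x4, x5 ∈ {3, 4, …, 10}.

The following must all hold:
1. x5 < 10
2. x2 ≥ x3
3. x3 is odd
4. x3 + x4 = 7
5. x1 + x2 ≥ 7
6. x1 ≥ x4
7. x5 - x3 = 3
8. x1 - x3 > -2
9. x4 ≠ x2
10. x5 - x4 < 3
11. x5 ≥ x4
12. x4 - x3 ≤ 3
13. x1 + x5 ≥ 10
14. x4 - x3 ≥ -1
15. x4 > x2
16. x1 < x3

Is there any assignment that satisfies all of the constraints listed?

Unsatisfiable

Constraints 2, 6, 15, and 16 give x3 ≤ x2, x2 < x4, x4 ≤ x1, x1 < x3. Chaining: x3 ≤ x2 < x4 ≤ x1 < x3, which forces x3 < x3 — impossible.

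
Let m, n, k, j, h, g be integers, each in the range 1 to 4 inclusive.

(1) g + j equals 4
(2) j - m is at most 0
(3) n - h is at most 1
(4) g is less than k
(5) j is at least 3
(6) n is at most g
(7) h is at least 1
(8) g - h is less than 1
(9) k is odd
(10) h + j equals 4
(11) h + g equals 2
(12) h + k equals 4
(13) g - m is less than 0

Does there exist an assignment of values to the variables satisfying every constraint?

Setting (m, n, k, j, h, g) = (4, 1, 3, 3, 1, 1) satisfies everything: constraint 1: g + j = 4; constraint 2: j - m = -1, and the others follow.

Satisfiable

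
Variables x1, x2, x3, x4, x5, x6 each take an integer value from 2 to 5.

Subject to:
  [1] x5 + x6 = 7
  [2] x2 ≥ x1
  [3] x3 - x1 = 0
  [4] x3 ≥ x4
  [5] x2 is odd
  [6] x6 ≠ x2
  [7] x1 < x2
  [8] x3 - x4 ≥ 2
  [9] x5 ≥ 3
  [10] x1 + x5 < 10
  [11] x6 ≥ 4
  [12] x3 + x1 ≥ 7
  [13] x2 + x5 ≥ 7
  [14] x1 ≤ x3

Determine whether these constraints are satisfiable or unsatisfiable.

Setting (x1, x2, x3, x4, x5, x6) = (4, 5, 4, 2, 3, 4) satisfies everything: constraint 1: x5 + x6 = 7; constraint 3: x3 - x1 = 0; constraint 8: x3 - x4 = 2, and the others follow.

Satisfiable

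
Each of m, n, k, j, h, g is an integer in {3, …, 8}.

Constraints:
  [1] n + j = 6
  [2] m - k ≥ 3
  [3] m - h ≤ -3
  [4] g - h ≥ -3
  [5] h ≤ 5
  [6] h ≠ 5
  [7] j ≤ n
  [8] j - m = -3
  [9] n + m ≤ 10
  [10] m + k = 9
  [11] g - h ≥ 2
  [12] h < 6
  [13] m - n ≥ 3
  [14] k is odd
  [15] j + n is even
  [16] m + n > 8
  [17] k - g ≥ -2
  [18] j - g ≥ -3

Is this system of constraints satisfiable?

Unsatisfiable

Constraints 2, 3, 4, and 17 give m − k ≥ 3, k − g ≥ -2, g − h ≥ -3, h − m ≥ 3.
Adding all 4 inequalities: the left sides telescope to 0, and the right sides sum to 3 + (-2) + (-3) + 3 = 1. So 0 ≥ 1, which is false.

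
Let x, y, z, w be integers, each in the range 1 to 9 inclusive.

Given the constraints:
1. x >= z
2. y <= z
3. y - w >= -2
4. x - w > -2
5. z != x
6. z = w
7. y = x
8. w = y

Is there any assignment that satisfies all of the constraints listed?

Unsatisfiable

From constraints 6, 7, and 8, z = w = y = x, so z = x. But constraint 5 says z ≠ x. Contradiction.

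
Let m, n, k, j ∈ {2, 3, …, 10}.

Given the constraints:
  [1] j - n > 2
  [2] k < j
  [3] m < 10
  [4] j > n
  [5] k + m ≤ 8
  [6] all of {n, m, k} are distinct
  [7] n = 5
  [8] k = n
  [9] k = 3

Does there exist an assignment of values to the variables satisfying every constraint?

Constraint 9 fixes k = 3 and constraint 7 fixes n = 5, but constraint 8 requires k = n. Since 3 ≠ 5, contradiction.

Unsatisfiable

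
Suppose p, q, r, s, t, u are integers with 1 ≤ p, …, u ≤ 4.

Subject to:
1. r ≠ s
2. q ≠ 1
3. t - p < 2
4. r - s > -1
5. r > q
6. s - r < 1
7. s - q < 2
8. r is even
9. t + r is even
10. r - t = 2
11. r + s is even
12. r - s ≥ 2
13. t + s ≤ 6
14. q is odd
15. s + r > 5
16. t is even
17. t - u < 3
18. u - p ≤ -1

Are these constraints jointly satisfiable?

The assignment p = 3, q = 3, r = 4, s = 2, t = 2, u = 1 works:
  constraint 3 holds since t - p = -1.
  constraint 4 holds since r - s = 2.
  constraint 6 holds since s - r = -2.
The rest check out directly.

Satisfiable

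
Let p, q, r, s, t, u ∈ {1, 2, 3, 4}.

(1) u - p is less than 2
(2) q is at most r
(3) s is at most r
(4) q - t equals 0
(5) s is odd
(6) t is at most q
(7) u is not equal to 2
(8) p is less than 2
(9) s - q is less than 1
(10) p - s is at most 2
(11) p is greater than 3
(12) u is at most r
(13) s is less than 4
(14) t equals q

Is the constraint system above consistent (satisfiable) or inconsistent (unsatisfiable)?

Unsatisfiable

From constraint 11: p ≥ 4. From constraint 8: p ≤ 1. But 1 < 4, so no value of p works.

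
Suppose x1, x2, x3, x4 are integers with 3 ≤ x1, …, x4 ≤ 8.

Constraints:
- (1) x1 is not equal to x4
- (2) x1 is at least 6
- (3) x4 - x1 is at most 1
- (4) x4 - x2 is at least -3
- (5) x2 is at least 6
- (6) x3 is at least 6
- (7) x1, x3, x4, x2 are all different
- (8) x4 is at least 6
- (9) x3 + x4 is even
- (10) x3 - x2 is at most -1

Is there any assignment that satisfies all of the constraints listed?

Unsatisfiable

Constraints 2, 5, 6, and 8 confine each of x1, x3, x4, x2 to the 3 values {6, …, 8} (the domain already gives each ≤ 8).
Constraint 7 requires all 4 of them to be distinct, but only 3 values are available — impossible by the pigeonhole principle.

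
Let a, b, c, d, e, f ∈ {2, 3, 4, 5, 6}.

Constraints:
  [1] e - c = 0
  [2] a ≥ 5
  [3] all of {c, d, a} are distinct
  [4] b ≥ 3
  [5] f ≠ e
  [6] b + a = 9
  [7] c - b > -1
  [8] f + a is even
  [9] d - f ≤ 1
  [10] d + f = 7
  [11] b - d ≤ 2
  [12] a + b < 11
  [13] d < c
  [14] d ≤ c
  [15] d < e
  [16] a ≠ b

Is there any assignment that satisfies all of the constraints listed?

Setting (a, b, c, d, e, f) = (6, 3, 5, 3, 5, 4) satisfies everything: constraint 1: e - c = 0; constraint 6: b + a = 9, and the others follow.

Satisfiable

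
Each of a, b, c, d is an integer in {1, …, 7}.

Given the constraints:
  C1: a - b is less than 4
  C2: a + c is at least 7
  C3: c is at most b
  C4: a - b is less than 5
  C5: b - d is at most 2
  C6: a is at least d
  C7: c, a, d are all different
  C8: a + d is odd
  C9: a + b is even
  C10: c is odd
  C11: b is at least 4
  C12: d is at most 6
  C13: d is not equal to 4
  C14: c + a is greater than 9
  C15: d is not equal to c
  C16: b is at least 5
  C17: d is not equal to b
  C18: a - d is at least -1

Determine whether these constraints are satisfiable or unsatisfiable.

Satisfiable

The assignment a = 7, b = 5, c = 3, d = 6 works:
  constraint 1 holds since a - b = 2.
  constraint 2 holds since a + c = 10.
The rest check out directly.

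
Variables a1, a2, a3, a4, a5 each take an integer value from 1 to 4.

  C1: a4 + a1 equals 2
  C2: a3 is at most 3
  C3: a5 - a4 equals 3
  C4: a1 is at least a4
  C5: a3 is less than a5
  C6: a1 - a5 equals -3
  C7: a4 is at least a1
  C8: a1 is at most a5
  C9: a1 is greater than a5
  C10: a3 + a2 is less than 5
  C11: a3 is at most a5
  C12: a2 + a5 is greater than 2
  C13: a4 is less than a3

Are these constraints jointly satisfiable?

Constraints 5, 7, 9, and 13 give a4 < a3, a3 < a5, a5 < a1, a1 ≤ a4. Chaining: a4 < a3 < a5 < a1 ≤ a4, which forces a4 < a4 — impossible.

Unsatisfiable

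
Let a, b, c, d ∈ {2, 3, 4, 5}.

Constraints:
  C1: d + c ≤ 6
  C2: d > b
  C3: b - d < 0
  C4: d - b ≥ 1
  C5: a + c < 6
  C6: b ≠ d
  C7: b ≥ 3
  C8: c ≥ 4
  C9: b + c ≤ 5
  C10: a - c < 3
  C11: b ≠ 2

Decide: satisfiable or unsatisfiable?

From constraint 7: b ≥ 3. From constraint 8: c ≥ 4. Hence b + c ≥ 7. But constraint 9 requires b + c ≤ 5, and 5 < 7. Contradiction.

Unsatisfiable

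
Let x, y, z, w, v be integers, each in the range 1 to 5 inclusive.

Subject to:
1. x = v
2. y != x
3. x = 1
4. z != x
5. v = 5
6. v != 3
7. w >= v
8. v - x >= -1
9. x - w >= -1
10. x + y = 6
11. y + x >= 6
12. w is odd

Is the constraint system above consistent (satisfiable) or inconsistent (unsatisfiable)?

Constraint 3 fixes x = 1 and constraint 5 fixes v = 5, but constraint 1 requires x = v. Since 1 ≠ 5, contradiction.

Unsatisfiable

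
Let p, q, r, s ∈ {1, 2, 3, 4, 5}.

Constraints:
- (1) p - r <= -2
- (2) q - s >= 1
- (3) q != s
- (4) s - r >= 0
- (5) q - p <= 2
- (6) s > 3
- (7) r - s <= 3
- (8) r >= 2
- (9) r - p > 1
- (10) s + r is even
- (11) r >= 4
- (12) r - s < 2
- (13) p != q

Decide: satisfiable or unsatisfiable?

Constraints 1, 2, 4, and 5 give q − s ≥ 1, s − r ≥ 0, r − p ≥ 2, p − q ≥ -2.
Adding all 4 inequalities: the left sides telescope to 0, and the right sides sum to 1 + 0 + 2 + (-2) = 1. So 0 ≥ 1, which is false.

Unsatisfiable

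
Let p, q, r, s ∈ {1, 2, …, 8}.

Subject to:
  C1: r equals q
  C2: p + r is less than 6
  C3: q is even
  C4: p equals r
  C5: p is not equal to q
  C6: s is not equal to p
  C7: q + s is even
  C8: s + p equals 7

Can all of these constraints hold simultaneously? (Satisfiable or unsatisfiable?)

From constraints 1 and 4, p = r = q, so p = q. But constraint 5 says p ≠ q. Contradiction.

Unsatisfiable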